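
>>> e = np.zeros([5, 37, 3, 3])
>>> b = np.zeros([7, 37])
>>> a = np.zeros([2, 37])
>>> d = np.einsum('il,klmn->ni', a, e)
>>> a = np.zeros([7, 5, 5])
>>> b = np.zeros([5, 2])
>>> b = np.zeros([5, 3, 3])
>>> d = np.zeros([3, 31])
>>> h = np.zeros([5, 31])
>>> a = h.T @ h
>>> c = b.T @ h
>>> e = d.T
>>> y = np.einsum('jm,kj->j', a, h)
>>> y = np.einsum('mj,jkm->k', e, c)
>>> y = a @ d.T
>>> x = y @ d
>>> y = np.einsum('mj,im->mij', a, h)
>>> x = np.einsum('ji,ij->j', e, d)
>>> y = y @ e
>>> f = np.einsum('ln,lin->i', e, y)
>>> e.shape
(31, 3)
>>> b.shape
(5, 3, 3)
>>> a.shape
(31, 31)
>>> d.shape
(3, 31)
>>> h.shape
(5, 31)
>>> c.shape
(3, 3, 31)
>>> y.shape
(31, 5, 3)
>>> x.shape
(31,)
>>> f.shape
(5,)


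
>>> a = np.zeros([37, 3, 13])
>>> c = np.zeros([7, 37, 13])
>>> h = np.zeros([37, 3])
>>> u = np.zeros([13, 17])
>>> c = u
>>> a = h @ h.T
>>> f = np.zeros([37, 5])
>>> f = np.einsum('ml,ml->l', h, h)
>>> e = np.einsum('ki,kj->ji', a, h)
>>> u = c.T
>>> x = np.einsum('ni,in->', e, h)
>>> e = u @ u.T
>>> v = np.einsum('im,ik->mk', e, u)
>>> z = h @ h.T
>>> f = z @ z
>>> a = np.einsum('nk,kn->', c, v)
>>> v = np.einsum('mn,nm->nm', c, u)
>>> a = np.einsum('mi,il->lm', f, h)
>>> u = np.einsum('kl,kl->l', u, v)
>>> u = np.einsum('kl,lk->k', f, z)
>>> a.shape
(3, 37)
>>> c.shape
(13, 17)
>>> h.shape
(37, 3)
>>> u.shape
(37,)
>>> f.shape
(37, 37)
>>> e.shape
(17, 17)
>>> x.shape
()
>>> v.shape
(17, 13)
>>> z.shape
(37, 37)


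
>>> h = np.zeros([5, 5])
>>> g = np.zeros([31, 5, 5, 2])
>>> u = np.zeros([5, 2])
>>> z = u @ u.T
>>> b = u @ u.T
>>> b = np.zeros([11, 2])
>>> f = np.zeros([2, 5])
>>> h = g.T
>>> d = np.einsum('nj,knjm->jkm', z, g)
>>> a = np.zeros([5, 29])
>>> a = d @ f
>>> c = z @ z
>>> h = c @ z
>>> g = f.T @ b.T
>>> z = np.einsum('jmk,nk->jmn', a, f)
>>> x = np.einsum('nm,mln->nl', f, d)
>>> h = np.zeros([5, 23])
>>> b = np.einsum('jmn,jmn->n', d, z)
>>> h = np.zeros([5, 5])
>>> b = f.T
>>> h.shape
(5, 5)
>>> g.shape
(5, 11)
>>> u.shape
(5, 2)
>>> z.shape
(5, 31, 2)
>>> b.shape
(5, 2)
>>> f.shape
(2, 5)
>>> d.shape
(5, 31, 2)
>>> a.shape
(5, 31, 5)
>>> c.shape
(5, 5)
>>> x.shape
(2, 31)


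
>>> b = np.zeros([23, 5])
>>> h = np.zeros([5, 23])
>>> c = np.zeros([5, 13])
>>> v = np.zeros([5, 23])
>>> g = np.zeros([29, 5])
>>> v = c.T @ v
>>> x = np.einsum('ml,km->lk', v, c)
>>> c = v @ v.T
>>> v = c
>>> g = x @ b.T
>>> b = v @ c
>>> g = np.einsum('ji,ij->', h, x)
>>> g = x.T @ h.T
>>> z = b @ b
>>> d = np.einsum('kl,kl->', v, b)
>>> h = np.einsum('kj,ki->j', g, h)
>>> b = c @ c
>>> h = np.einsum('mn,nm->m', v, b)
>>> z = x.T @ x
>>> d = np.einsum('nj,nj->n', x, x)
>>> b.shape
(13, 13)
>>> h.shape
(13,)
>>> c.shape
(13, 13)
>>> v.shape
(13, 13)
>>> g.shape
(5, 5)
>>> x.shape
(23, 5)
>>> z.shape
(5, 5)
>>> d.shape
(23,)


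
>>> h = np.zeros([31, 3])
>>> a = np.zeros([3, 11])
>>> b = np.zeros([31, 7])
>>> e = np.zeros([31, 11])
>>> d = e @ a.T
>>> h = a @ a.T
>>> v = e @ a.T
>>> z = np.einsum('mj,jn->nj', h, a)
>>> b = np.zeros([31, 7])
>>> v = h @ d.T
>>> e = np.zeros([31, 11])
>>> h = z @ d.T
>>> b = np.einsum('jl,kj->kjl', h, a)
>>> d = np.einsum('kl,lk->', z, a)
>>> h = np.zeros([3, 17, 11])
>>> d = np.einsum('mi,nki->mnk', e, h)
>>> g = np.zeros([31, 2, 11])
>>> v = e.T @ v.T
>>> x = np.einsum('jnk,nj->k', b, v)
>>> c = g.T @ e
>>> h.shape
(3, 17, 11)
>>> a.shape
(3, 11)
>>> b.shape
(3, 11, 31)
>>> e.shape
(31, 11)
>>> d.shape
(31, 3, 17)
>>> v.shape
(11, 3)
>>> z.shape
(11, 3)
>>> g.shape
(31, 2, 11)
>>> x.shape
(31,)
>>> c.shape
(11, 2, 11)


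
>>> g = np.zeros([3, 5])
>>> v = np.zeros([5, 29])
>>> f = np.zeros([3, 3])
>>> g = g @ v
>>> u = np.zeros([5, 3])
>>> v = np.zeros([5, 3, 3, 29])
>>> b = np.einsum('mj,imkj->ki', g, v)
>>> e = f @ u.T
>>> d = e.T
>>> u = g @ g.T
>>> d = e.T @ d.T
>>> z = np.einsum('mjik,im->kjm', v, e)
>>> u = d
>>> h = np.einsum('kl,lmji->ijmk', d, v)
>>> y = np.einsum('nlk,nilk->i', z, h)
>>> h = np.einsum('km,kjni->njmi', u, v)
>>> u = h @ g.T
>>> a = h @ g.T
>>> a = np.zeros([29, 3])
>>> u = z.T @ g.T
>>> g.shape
(3, 29)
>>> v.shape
(5, 3, 3, 29)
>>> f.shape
(3, 3)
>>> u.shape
(5, 3, 3)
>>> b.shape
(3, 5)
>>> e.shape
(3, 5)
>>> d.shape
(5, 5)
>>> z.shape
(29, 3, 5)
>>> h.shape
(3, 3, 5, 29)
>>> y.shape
(3,)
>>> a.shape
(29, 3)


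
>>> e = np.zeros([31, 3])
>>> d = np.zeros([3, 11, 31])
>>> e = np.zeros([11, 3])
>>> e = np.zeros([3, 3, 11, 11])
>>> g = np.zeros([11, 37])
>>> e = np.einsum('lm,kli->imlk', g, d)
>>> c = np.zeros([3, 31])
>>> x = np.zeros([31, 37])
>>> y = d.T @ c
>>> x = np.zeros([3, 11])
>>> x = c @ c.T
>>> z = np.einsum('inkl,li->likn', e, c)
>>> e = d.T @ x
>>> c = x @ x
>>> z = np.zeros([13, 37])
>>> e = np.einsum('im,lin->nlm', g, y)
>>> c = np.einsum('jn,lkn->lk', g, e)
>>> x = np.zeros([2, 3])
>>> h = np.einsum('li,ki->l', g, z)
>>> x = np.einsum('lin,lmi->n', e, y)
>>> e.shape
(31, 31, 37)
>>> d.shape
(3, 11, 31)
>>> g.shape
(11, 37)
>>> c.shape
(31, 31)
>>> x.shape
(37,)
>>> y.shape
(31, 11, 31)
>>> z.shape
(13, 37)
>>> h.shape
(11,)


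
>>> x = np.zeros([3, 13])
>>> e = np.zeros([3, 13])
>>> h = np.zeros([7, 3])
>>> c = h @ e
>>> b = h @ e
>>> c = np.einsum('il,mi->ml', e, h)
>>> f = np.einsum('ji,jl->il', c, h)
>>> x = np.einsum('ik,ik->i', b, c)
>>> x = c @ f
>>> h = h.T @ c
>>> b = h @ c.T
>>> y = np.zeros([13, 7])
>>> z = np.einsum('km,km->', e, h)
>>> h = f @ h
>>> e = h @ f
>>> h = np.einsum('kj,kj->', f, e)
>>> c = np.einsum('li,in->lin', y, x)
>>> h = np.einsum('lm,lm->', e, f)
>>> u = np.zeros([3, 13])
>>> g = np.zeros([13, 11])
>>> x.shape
(7, 3)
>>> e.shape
(13, 3)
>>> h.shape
()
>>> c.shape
(13, 7, 3)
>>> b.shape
(3, 7)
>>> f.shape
(13, 3)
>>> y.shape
(13, 7)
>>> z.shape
()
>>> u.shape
(3, 13)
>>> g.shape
(13, 11)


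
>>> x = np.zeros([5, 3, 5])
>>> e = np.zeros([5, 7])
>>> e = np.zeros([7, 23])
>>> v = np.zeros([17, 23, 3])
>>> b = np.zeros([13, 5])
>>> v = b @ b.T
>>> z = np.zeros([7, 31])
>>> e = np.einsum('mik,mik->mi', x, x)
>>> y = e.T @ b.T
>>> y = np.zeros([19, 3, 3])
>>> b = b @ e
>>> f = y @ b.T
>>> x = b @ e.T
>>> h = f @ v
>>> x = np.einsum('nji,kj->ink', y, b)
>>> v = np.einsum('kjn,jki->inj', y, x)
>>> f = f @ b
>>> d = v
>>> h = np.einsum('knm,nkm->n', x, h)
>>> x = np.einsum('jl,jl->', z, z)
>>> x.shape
()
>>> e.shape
(5, 3)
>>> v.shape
(13, 3, 3)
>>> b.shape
(13, 3)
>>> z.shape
(7, 31)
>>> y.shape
(19, 3, 3)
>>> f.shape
(19, 3, 3)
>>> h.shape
(19,)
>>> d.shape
(13, 3, 3)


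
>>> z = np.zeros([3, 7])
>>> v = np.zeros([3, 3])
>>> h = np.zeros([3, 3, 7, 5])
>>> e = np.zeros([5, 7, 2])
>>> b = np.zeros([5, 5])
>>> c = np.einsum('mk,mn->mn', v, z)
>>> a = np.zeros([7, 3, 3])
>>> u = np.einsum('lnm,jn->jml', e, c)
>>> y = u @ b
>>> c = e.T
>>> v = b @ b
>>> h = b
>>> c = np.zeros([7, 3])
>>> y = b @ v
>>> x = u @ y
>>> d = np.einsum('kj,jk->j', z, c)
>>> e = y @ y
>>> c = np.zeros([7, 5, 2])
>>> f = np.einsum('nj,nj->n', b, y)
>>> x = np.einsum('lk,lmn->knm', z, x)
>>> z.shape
(3, 7)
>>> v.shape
(5, 5)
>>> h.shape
(5, 5)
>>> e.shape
(5, 5)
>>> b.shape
(5, 5)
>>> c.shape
(7, 5, 2)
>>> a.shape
(7, 3, 3)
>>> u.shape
(3, 2, 5)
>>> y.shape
(5, 5)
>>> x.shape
(7, 5, 2)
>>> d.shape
(7,)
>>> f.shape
(5,)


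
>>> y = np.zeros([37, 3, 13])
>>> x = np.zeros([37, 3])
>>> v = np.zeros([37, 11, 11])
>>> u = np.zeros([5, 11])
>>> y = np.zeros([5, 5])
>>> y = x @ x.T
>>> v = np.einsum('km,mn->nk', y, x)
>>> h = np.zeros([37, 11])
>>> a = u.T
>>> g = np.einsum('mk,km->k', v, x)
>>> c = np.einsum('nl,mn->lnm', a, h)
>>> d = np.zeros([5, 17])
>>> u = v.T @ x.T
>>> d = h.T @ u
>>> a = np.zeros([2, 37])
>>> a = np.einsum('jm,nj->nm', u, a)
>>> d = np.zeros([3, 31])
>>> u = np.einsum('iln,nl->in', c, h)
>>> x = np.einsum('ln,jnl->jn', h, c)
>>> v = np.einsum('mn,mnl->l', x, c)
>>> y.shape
(37, 37)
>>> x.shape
(5, 11)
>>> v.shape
(37,)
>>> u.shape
(5, 37)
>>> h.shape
(37, 11)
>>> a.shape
(2, 37)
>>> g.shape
(37,)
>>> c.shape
(5, 11, 37)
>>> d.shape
(3, 31)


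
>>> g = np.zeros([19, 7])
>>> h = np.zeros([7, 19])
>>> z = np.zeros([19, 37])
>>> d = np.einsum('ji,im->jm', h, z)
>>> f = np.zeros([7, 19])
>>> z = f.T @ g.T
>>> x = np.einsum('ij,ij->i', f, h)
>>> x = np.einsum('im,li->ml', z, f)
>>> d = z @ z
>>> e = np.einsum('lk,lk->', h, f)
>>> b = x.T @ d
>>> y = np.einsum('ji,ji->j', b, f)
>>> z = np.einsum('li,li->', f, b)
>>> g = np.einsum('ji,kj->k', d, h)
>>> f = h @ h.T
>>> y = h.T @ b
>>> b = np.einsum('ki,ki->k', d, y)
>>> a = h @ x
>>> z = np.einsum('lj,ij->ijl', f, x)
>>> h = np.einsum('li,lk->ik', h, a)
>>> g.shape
(7,)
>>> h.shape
(19, 7)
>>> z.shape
(19, 7, 7)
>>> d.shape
(19, 19)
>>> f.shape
(7, 7)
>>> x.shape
(19, 7)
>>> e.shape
()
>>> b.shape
(19,)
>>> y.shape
(19, 19)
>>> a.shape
(7, 7)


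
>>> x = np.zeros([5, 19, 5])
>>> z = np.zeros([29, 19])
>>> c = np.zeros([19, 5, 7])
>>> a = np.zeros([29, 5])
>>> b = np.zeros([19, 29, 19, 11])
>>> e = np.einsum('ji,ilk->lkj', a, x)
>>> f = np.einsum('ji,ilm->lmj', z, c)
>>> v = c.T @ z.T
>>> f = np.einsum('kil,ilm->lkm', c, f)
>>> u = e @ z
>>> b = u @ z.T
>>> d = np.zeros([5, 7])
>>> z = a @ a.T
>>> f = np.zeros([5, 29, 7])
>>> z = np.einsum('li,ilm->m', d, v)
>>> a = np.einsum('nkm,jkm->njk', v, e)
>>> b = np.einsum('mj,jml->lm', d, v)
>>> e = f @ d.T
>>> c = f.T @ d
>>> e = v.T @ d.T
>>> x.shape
(5, 19, 5)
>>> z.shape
(29,)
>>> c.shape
(7, 29, 7)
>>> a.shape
(7, 19, 5)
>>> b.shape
(29, 5)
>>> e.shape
(29, 5, 5)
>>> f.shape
(5, 29, 7)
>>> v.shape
(7, 5, 29)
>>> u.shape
(19, 5, 19)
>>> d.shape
(5, 7)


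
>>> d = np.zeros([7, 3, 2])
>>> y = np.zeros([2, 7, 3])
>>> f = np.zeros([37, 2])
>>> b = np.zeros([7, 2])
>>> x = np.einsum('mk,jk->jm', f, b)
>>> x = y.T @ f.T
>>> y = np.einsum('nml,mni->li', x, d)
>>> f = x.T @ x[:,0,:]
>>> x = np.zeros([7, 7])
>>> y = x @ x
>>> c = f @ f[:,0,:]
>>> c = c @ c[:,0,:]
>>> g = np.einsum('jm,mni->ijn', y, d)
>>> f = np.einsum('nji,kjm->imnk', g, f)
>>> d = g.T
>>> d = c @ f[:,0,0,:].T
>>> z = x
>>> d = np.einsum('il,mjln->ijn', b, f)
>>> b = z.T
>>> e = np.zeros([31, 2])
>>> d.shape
(7, 37, 37)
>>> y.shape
(7, 7)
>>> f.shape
(3, 37, 2, 37)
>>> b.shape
(7, 7)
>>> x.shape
(7, 7)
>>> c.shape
(37, 7, 37)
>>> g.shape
(2, 7, 3)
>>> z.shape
(7, 7)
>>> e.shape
(31, 2)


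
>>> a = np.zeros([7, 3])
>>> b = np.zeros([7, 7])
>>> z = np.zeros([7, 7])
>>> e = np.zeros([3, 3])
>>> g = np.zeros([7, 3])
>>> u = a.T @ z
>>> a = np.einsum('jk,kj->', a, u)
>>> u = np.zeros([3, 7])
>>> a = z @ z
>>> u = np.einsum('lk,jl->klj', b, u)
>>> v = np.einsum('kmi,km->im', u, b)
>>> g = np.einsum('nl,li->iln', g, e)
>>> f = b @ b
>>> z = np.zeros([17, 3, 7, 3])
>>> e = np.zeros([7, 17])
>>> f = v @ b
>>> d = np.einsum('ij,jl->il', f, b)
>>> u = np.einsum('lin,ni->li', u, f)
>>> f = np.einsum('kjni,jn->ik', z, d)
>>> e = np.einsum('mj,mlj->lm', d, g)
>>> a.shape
(7, 7)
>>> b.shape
(7, 7)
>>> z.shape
(17, 3, 7, 3)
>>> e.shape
(3, 3)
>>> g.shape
(3, 3, 7)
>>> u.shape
(7, 7)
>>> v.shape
(3, 7)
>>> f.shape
(3, 17)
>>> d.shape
(3, 7)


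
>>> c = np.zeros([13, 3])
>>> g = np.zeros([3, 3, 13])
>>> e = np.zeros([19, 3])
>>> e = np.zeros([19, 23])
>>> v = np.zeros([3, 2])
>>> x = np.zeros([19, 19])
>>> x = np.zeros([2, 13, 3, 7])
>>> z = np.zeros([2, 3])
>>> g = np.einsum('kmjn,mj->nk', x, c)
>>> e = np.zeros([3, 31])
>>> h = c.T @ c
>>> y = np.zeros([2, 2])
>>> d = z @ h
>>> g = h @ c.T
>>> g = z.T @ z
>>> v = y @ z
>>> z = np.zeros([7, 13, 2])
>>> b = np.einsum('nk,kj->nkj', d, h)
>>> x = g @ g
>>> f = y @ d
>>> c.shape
(13, 3)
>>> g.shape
(3, 3)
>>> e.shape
(3, 31)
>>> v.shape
(2, 3)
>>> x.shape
(3, 3)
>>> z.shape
(7, 13, 2)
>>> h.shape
(3, 3)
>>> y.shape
(2, 2)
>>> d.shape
(2, 3)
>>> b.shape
(2, 3, 3)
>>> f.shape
(2, 3)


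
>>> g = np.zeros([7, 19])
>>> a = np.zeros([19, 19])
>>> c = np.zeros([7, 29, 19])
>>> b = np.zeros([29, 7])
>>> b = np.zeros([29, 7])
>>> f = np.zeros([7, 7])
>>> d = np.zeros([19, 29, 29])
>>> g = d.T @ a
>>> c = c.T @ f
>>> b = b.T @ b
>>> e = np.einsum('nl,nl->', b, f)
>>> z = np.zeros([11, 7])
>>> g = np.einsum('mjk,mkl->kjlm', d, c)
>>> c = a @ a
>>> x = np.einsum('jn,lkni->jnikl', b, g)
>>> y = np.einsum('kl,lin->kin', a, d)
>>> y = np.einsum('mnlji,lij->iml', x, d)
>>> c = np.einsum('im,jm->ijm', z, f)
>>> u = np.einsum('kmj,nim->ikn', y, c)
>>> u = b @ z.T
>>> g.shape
(29, 29, 7, 19)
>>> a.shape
(19, 19)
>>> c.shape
(11, 7, 7)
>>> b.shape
(7, 7)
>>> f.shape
(7, 7)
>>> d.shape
(19, 29, 29)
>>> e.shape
()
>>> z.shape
(11, 7)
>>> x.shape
(7, 7, 19, 29, 29)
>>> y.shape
(29, 7, 19)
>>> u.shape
(7, 11)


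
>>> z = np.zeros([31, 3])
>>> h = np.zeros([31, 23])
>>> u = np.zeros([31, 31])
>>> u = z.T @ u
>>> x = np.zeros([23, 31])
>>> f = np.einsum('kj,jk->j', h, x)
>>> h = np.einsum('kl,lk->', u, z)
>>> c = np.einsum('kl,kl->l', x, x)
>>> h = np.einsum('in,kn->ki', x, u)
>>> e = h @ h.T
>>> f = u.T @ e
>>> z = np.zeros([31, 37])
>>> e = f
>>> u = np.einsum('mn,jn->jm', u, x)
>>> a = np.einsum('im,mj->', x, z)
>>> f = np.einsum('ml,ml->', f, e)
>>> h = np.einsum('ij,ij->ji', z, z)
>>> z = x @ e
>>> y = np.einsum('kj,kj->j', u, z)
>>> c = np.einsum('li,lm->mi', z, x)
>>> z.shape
(23, 3)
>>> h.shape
(37, 31)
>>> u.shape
(23, 3)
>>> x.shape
(23, 31)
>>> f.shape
()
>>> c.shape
(31, 3)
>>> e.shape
(31, 3)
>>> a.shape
()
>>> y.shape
(3,)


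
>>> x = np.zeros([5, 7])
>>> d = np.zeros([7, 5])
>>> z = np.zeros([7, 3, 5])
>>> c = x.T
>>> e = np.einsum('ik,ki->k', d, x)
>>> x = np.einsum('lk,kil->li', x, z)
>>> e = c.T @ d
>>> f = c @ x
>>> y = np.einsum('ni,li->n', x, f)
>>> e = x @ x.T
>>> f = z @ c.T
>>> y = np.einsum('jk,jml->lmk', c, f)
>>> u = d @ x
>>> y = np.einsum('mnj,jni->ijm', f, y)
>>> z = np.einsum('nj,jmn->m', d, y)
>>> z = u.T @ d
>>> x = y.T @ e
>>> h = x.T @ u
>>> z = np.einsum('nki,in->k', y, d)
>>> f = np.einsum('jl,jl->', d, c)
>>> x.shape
(7, 7, 5)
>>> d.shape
(7, 5)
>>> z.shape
(7,)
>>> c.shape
(7, 5)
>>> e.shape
(5, 5)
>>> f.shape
()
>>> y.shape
(5, 7, 7)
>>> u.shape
(7, 3)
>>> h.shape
(5, 7, 3)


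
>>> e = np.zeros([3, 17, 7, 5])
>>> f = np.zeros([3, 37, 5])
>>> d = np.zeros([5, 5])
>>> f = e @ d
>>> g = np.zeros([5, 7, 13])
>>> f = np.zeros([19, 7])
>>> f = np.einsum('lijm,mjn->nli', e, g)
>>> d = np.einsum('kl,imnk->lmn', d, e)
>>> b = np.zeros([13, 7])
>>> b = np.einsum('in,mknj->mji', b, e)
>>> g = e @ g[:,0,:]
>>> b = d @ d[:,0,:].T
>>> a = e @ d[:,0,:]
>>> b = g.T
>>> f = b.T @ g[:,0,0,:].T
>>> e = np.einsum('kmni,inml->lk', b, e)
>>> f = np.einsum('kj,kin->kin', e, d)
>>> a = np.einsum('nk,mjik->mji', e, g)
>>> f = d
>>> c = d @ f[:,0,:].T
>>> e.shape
(5, 13)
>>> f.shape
(5, 17, 7)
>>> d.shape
(5, 17, 7)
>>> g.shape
(3, 17, 7, 13)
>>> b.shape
(13, 7, 17, 3)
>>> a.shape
(3, 17, 7)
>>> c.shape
(5, 17, 5)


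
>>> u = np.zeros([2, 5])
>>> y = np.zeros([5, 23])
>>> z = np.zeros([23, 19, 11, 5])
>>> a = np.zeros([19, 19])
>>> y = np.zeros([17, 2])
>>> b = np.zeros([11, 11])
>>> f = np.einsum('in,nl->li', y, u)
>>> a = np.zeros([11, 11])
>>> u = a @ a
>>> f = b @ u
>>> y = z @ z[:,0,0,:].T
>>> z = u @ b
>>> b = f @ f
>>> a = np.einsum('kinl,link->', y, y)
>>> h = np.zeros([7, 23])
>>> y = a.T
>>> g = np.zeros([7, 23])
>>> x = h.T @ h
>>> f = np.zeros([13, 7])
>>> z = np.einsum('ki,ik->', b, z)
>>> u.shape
(11, 11)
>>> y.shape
()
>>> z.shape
()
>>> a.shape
()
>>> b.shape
(11, 11)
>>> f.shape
(13, 7)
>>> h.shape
(7, 23)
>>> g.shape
(7, 23)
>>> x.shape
(23, 23)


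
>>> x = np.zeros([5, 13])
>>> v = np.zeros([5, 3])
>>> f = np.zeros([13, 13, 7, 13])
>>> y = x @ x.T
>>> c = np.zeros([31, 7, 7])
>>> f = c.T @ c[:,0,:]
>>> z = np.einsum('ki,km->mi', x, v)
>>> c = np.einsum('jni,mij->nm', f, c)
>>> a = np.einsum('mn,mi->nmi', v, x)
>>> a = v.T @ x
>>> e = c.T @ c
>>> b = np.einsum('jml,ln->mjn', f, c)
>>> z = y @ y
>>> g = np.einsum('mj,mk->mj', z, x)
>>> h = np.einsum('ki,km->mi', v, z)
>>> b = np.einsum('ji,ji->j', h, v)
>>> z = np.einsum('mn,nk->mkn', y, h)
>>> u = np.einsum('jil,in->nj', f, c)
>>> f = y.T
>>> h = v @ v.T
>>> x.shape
(5, 13)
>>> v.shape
(5, 3)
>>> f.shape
(5, 5)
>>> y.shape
(5, 5)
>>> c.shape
(7, 31)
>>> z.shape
(5, 3, 5)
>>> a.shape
(3, 13)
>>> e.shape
(31, 31)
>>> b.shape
(5,)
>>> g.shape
(5, 5)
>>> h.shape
(5, 5)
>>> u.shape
(31, 7)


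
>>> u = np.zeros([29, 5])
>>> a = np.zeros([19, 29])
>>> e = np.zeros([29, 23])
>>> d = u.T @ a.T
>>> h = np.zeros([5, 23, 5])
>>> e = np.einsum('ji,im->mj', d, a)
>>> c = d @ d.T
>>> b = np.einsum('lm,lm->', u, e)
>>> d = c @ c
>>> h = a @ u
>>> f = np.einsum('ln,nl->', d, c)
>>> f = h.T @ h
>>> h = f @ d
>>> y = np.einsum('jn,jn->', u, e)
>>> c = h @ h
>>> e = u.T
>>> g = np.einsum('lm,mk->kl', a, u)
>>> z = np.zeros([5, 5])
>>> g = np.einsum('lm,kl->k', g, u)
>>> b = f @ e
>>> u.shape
(29, 5)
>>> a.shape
(19, 29)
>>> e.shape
(5, 29)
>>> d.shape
(5, 5)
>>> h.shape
(5, 5)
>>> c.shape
(5, 5)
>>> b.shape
(5, 29)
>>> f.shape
(5, 5)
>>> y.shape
()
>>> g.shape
(29,)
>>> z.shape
(5, 5)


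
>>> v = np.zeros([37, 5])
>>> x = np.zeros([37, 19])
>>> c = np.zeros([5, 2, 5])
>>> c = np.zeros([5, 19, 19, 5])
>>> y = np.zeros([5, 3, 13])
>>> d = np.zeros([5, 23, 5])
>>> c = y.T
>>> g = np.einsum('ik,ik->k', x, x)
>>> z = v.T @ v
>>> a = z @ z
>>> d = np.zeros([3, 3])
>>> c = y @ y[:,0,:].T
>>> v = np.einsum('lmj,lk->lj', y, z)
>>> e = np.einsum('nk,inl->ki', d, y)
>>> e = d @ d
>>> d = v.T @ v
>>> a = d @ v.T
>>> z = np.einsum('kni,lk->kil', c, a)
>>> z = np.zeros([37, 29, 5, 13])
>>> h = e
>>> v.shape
(5, 13)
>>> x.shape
(37, 19)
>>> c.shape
(5, 3, 5)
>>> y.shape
(5, 3, 13)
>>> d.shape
(13, 13)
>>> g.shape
(19,)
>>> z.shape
(37, 29, 5, 13)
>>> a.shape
(13, 5)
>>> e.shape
(3, 3)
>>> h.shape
(3, 3)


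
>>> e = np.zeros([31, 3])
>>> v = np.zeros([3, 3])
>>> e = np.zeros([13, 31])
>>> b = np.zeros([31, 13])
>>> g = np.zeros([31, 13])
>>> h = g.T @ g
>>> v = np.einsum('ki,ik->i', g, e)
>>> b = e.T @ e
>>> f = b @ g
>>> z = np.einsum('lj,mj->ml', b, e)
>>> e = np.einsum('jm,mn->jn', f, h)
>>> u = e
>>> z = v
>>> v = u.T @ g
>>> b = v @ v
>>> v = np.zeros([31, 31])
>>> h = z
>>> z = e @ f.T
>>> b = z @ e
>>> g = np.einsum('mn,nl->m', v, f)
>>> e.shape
(31, 13)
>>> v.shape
(31, 31)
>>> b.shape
(31, 13)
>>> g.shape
(31,)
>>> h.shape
(13,)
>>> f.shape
(31, 13)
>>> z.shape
(31, 31)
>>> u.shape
(31, 13)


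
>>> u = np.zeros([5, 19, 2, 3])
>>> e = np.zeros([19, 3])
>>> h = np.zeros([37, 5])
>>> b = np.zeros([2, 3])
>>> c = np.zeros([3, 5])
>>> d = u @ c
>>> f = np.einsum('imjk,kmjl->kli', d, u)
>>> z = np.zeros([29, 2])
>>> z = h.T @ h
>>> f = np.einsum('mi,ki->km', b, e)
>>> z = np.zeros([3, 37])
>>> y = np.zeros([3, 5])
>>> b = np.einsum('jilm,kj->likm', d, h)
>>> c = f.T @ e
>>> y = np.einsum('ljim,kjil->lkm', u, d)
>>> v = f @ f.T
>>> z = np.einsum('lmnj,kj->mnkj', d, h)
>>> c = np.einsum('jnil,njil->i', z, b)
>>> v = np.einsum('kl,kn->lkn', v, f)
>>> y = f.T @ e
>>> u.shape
(5, 19, 2, 3)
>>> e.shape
(19, 3)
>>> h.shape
(37, 5)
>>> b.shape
(2, 19, 37, 5)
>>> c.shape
(37,)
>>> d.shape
(5, 19, 2, 5)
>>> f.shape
(19, 2)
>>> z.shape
(19, 2, 37, 5)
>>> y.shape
(2, 3)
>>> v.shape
(19, 19, 2)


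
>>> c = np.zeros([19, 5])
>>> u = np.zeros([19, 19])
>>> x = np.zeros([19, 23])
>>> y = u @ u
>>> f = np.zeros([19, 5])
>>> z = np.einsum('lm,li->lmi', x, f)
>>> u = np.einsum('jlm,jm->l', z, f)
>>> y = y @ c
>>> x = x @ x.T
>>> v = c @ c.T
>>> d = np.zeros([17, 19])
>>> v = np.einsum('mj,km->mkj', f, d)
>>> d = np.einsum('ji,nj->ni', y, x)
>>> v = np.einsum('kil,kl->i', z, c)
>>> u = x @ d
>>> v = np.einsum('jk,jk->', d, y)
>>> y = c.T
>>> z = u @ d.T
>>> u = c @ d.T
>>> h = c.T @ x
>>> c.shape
(19, 5)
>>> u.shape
(19, 19)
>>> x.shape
(19, 19)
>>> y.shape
(5, 19)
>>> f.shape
(19, 5)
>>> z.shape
(19, 19)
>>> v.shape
()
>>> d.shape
(19, 5)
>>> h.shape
(5, 19)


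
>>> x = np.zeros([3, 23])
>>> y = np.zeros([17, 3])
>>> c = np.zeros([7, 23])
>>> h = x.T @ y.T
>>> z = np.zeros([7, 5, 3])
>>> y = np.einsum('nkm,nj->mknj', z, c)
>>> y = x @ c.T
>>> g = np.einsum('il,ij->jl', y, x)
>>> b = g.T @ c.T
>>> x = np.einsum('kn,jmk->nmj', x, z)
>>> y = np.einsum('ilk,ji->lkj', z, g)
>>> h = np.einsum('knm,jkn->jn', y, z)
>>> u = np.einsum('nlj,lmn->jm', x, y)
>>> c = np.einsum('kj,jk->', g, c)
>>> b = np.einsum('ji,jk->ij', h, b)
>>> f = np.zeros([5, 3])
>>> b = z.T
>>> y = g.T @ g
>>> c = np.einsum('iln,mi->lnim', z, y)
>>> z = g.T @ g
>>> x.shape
(23, 5, 7)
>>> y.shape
(7, 7)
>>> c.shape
(5, 3, 7, 7)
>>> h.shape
(7, 3)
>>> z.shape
(7, 7)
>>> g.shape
(23, 7)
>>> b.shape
(3, 5, 7)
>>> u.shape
(7, 3)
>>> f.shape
(5, 3)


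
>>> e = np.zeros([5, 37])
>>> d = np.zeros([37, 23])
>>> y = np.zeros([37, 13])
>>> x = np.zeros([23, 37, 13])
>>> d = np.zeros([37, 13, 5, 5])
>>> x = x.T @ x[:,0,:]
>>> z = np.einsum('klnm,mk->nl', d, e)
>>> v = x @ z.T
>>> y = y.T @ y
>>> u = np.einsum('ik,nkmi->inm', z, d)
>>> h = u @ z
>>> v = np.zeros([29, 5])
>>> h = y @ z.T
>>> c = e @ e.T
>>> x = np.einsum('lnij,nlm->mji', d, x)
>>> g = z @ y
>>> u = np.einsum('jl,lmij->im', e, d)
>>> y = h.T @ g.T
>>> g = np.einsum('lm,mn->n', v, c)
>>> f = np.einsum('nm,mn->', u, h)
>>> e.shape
(5, 37)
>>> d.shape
(37, 13, 5, 5)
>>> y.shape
(5, 5)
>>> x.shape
(13, 5, 5)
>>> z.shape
(5, 13)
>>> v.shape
(29, 5)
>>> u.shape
(5, 13)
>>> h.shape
(13, 5)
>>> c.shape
(5, 5)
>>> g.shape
(5,)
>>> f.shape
()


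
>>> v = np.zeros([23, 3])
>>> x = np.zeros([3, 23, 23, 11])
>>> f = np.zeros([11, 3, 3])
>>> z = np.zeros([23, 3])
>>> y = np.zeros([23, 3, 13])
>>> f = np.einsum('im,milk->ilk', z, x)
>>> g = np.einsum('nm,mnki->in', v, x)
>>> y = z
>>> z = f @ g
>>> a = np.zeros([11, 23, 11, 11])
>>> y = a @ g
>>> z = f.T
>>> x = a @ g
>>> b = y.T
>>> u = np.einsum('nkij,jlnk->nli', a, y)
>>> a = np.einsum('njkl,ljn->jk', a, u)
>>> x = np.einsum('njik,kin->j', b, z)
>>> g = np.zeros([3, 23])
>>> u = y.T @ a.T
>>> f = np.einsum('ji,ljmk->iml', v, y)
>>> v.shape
(23, 3)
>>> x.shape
(11,)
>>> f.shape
(3, 11, 11)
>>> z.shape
(11, 23, 23)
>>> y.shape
(11, 23, 11, 23)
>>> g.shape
(3, 23)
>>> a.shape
(23, 11)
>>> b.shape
(23, 11, 23, 11)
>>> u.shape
(23, 11, 23, 23)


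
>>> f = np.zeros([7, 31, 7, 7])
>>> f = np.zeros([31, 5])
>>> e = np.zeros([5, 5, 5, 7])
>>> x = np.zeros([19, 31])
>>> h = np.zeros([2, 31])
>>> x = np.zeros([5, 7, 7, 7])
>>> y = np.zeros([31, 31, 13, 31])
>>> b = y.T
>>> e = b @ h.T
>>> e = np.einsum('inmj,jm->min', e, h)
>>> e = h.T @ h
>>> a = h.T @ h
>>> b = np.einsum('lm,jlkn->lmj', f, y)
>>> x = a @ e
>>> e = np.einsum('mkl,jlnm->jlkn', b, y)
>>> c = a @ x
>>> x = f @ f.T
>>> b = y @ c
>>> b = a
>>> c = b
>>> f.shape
(31, 5)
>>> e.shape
(31, 31, 5, 13)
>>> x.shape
(31, 31)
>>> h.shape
(2, 31)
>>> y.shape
(31, 31, 13, 31)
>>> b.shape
(31, 31)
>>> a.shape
(31, 31)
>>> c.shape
(31, 31)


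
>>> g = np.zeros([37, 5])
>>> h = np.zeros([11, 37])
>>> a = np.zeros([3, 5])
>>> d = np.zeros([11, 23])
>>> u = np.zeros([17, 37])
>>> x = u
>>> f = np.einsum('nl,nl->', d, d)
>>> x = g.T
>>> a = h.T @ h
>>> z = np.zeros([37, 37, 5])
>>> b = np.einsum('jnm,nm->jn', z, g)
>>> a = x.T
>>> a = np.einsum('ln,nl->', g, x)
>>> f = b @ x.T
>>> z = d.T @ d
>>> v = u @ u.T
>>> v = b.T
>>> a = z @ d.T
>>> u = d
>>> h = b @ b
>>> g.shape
(37, 5)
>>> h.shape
(37, 37)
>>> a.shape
(23, 11)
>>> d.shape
(11, 23)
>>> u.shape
(11, 23)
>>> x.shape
(5, 37)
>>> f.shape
(37, 5)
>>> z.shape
(23, 23)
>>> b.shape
(37, 37)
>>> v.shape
(37, 37)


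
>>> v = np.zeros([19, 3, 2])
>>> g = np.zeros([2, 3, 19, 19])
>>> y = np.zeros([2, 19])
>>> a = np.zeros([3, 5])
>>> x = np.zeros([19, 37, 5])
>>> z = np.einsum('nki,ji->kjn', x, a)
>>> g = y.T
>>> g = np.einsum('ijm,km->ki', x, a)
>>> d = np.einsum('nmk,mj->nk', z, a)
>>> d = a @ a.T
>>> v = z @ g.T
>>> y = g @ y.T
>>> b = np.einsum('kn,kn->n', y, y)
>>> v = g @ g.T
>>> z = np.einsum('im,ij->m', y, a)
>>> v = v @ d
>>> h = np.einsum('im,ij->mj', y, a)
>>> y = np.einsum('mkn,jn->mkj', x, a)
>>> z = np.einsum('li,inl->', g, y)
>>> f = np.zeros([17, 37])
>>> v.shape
(3, 3)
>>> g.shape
(3, 19)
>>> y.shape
(19, 37, 3)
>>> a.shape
(3, 5)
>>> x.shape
(19, 37, 5)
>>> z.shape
()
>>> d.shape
(3, 3)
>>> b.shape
(2,)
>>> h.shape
(2, 5)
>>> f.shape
(17, 37)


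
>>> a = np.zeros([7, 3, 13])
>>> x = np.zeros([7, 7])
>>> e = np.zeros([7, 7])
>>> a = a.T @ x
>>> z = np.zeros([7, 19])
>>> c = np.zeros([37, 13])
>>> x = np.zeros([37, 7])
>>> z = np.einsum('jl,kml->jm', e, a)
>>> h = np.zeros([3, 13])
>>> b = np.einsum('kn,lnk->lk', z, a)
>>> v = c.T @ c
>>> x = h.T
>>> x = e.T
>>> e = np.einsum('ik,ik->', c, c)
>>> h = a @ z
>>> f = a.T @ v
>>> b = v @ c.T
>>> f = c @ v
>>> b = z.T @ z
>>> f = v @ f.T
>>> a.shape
(13, 3, 7)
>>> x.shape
(7, 7)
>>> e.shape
()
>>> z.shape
(7, 3)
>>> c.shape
(37, 13)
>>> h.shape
(13, 3, 3)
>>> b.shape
(3, 3)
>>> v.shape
(13, 13)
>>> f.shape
(13, 37)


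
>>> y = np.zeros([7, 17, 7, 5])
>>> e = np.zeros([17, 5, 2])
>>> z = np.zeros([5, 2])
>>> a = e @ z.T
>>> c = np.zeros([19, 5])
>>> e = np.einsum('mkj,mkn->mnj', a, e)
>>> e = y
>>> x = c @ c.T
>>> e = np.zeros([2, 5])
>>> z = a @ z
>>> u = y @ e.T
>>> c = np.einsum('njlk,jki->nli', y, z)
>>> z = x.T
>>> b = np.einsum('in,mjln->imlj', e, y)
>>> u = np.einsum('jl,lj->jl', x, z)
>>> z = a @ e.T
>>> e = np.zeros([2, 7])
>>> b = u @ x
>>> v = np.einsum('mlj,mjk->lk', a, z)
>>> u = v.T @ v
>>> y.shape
(7, 17, 7, 5)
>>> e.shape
(2, 7)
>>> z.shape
(17, 5, 2)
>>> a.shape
(17, 5, 5)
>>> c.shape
(7, 7, 2)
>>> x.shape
(19, 19)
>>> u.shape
(2, 2)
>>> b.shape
(19, 19)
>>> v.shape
(5, 2)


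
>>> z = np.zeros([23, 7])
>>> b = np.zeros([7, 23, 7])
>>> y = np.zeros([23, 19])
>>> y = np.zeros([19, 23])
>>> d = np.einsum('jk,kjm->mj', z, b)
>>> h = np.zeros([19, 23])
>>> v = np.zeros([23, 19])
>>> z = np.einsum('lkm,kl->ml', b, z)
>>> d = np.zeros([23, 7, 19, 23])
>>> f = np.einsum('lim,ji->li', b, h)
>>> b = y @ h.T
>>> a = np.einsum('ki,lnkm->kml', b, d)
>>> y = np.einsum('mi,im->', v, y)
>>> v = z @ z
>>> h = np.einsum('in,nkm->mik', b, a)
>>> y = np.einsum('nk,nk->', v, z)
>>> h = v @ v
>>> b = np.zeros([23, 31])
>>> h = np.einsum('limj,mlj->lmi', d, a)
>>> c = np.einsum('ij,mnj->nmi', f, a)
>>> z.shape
(7, 7)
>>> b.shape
(23, 31)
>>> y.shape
()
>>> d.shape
(23, 7, 19, 23)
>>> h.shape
(23, 19, 7)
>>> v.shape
(7, 7)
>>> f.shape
(7, 23)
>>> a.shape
(19, 23, 23)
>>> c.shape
(23, 19, 7)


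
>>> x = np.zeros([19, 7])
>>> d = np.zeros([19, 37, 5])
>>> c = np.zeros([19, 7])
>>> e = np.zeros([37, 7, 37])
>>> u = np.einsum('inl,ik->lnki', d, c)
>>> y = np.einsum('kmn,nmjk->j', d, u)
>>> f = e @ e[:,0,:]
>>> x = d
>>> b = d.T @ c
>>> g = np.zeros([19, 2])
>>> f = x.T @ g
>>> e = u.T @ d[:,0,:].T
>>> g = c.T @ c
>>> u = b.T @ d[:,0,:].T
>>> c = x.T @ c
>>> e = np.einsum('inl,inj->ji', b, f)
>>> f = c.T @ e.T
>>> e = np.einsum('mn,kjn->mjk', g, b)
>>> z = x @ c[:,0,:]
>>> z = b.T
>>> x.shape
(19, 37, 5)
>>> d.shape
(19, 37, 5)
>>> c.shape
(5, 37, 7)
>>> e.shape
(7, 37, 5)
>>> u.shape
(7, 37, 19)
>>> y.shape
(7,)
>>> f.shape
(7, 37, 2)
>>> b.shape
(5, 37, 7)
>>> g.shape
(7, 7)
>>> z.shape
(7, 37, 5)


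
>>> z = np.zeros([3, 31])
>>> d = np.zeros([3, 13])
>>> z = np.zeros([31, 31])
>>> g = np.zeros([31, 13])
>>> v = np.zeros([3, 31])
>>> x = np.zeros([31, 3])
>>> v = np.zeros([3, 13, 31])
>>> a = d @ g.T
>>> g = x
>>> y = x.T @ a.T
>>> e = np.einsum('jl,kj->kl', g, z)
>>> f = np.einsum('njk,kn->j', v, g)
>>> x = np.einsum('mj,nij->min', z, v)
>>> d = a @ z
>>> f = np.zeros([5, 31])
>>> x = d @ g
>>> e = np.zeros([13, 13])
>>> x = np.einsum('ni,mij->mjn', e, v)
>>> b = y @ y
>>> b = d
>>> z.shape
(31, 31)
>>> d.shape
(3, 31)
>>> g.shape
(31, 3)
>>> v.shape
(3, 13, 31)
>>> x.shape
(3, 31, 13)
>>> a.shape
(3, 31)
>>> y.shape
(3, 3)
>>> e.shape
(13, 13)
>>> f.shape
(5, 31)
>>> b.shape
(3, 31)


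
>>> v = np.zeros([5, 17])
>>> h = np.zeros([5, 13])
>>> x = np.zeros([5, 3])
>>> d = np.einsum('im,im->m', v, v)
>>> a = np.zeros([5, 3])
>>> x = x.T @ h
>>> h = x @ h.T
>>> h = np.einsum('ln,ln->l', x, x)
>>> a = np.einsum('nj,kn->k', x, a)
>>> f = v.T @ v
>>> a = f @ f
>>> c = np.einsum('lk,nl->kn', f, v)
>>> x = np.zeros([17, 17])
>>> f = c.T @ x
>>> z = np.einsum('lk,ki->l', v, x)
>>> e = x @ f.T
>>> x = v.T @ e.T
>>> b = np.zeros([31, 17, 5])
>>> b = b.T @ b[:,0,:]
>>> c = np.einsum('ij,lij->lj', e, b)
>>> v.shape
(5, 17)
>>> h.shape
(3,)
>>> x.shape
(17, 17)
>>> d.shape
(17,)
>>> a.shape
(17, 17)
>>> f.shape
(5, 17)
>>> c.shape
(5, 5)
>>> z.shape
(5,)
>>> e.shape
(17, 5)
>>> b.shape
(5, 17, 5)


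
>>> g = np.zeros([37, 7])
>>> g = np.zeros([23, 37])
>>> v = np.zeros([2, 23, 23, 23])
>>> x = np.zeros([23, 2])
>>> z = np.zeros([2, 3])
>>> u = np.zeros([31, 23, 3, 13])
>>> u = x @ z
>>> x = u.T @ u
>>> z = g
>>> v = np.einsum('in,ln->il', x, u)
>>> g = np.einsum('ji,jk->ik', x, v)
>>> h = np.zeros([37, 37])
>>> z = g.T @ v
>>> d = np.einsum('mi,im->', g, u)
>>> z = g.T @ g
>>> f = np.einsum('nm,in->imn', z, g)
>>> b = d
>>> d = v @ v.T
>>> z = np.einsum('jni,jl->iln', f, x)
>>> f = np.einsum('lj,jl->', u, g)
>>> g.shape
(3, 23)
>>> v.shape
(3, 23)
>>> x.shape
(3, 3)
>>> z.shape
(23, 3, 23)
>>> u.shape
(23, 3)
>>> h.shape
(37, 37)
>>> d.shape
(3, 3)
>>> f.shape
()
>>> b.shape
()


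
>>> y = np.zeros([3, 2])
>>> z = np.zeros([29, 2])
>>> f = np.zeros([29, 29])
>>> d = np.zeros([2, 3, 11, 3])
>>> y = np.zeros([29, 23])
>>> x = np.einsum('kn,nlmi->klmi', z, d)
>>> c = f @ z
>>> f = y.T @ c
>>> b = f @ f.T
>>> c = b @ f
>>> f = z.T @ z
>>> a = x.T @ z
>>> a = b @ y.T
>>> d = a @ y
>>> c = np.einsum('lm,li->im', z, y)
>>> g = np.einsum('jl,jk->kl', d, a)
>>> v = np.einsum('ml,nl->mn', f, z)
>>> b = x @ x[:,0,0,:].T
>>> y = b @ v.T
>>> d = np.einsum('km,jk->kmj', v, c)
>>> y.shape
(29, 3, 11, 2)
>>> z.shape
(29, 2)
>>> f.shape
(2, 2)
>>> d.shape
(2, 29, 23)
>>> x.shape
(29, 3, 11, 3)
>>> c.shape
(23, 2)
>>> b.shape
(29, 3, 11, 29)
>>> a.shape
(23, 29)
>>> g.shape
(29, 23)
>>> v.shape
(2, 29)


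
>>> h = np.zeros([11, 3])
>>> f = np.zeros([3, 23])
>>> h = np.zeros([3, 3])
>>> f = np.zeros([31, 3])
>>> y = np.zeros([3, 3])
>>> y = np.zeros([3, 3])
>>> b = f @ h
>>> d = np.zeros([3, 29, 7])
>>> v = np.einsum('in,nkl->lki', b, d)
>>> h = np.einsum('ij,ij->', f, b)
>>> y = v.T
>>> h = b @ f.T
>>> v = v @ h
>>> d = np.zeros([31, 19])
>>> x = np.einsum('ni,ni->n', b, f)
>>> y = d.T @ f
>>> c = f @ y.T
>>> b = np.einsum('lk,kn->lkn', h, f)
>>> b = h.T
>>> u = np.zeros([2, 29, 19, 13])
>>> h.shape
(31, 31)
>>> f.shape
(31, 3)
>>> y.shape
(19, 3)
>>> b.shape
(31, 31)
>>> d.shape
(31, 19)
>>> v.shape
(7, 29, 31)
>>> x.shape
(31,)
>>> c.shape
(31, 19)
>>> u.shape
(2, 29, 19, 13)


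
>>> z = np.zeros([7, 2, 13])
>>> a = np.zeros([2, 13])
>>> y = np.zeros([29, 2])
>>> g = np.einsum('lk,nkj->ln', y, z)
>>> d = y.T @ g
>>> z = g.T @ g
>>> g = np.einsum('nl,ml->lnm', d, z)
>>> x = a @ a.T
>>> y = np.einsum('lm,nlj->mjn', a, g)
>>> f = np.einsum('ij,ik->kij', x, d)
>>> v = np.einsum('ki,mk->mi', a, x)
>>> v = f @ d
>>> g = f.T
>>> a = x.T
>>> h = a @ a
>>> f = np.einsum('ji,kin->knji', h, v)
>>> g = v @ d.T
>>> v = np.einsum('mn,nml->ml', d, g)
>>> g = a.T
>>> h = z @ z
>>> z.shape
(7, 7)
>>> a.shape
(2, 2)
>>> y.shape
(13, 7, 7)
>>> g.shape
(2, 2)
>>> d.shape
(2, 7)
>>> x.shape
(2, 2)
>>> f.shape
(7, 7, 2, 2)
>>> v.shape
(2, 2)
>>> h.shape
(7, 7)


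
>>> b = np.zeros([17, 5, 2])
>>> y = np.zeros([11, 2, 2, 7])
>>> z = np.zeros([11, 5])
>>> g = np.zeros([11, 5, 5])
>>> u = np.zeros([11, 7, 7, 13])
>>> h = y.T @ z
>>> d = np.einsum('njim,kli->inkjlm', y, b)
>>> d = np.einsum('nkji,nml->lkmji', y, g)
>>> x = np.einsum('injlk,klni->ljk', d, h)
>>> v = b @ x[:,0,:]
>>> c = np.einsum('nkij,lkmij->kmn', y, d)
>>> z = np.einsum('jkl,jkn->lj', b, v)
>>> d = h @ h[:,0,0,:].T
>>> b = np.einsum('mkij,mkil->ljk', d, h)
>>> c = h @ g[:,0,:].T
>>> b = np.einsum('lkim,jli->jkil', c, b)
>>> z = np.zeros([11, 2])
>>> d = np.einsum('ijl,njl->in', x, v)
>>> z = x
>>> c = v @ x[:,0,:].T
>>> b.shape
(5, 2, 2, 7)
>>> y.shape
(11, 2, 2, 7)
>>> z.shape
(2, 5, 7)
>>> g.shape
(11, 5, 5)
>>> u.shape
(11, 7, 7, 13)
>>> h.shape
(7, 2, 2, 5)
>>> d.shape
(2, 17)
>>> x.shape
(2, 5, 7)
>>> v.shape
(17, 5, 7)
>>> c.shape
(17, 5, 2)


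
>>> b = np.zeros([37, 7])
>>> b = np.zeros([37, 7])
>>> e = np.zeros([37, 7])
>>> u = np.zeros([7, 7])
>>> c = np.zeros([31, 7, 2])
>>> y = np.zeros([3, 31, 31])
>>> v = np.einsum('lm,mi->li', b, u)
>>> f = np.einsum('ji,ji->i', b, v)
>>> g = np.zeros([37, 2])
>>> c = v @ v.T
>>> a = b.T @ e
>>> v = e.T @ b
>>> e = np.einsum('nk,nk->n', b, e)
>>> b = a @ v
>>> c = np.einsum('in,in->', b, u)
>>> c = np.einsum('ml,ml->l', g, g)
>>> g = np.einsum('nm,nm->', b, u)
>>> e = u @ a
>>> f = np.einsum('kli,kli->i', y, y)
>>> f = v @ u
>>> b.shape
(7, 7)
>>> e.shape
(7, 7)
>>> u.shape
(7, 7)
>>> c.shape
(2,)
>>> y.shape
(3, 31, 31)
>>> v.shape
(7, 7)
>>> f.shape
(7, 7)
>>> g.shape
()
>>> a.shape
(7, 7)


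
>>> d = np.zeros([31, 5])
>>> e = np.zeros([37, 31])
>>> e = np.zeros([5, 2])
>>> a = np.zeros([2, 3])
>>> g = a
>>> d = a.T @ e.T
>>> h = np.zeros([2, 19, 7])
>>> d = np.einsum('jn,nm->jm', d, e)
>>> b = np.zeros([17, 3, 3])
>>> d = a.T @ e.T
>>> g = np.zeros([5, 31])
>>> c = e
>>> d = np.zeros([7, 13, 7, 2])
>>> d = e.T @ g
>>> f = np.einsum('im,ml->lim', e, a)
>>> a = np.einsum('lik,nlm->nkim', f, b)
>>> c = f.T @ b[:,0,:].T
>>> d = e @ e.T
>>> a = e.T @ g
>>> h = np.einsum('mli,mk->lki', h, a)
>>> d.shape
(5, 5)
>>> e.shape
(5, 2)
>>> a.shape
(2, 31)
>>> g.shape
(5, 31)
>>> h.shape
(19, 31, 7)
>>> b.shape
(17, 3, 3)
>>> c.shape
(2, 5, 17)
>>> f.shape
(3, 5, 2)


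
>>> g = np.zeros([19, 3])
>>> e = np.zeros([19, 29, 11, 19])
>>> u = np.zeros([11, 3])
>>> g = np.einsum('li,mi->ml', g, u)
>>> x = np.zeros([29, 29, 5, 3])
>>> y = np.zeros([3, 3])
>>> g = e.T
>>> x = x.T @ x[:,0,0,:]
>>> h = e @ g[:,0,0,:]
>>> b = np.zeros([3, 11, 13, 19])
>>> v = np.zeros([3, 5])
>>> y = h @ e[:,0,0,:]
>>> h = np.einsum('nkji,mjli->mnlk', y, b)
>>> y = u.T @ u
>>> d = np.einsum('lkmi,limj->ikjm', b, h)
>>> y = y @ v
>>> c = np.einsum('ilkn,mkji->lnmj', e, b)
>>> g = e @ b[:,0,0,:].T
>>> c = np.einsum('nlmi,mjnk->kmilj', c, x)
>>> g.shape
(19, 29, 11, 3)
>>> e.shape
(19, 29, 11, 19)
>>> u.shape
(11, 3)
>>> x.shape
(3, 5, 29, 3)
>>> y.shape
(3, 5)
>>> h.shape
(3, 19, 13, 29)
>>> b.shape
(3, 11, 13, 19)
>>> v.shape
(3, 5)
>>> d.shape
(19, 11, 29, 13)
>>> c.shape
(3, 3, 13, 19, 5)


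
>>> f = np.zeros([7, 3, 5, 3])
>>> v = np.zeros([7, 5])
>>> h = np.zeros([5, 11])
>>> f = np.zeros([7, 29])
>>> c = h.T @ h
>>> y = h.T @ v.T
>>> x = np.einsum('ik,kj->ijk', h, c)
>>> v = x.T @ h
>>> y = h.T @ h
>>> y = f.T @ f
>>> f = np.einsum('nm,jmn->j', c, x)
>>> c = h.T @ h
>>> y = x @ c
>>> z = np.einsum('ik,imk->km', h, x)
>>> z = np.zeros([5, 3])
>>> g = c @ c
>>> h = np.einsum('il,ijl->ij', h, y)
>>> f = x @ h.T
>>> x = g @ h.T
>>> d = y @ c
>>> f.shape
(5, 11, 5)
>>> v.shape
(11, 11, 11)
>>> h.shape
(5, 11)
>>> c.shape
(11, 11)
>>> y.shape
(5, 11, 11)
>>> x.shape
(11, 5)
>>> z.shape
(5, 3)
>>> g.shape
(11, 11)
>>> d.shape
(5, 11, 11)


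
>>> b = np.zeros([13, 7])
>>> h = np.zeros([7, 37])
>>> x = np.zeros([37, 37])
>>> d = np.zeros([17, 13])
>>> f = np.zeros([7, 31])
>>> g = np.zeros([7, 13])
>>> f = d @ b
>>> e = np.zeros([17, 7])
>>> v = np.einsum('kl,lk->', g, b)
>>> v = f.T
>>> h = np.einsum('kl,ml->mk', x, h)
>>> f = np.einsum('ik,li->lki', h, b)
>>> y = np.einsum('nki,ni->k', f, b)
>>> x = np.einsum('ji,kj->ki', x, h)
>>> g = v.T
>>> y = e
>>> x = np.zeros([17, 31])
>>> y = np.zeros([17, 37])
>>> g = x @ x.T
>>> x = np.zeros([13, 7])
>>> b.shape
(13, 7)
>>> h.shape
(7, 37)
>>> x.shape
(13, 7)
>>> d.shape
(17, 13)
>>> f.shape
(13, 37, 7)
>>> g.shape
(17, 17)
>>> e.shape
(17, 7)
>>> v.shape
(7, 17)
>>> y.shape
(17, 37)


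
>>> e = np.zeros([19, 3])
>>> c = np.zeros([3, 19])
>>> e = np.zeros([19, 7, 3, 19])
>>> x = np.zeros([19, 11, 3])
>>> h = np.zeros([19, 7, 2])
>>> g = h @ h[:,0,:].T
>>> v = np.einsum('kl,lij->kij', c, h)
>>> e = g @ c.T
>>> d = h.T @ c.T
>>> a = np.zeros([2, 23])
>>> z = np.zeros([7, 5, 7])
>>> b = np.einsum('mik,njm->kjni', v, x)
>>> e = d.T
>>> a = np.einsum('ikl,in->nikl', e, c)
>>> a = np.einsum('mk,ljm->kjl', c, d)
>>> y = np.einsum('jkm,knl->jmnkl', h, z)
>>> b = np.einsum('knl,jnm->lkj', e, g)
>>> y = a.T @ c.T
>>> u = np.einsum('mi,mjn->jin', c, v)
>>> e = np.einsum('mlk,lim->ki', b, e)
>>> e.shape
(19, 7)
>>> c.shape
(3, 19)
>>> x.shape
(19, 11, 3)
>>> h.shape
(19, 7, 2)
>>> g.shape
(19, 7, 19)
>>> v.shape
(3, 7, 2)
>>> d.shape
(2, 7, 3)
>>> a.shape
(19, 7, 2)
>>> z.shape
(7, 5, 7)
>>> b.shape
(2, 3, 19)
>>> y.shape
(2, 7, 3)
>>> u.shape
(7, 19, 2)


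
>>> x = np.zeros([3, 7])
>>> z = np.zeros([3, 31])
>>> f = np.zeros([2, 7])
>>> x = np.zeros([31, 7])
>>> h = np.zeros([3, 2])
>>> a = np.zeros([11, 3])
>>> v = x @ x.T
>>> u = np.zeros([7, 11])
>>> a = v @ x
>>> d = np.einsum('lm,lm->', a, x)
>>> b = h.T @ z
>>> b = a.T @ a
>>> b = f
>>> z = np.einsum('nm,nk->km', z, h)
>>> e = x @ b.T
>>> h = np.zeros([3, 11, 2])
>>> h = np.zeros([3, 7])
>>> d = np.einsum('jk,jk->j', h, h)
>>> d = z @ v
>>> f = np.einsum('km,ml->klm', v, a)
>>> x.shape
(31, 7)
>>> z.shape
(2, 31)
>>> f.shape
(31, 7, 31)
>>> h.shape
(3, 7)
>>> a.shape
(31, 7)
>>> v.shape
(31, 31)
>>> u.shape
(7, 11)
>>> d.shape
(2, 31)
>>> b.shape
(2, 7)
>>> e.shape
(31, 2)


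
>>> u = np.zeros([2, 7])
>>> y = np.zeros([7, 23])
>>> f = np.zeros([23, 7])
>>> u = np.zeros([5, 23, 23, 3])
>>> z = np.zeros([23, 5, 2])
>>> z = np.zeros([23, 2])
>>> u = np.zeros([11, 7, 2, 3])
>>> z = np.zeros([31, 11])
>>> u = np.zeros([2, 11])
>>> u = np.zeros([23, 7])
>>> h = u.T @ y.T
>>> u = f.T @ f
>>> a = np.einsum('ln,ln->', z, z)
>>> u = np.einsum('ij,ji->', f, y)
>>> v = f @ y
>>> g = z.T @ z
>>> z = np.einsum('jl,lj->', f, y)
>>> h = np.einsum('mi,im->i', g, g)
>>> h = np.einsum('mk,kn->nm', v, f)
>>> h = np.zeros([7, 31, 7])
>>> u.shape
()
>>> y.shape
(7, 23)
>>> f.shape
(23, 7)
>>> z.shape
()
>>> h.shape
(7, 31, 7)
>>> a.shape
()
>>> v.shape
(23, 23)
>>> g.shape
(11, 11)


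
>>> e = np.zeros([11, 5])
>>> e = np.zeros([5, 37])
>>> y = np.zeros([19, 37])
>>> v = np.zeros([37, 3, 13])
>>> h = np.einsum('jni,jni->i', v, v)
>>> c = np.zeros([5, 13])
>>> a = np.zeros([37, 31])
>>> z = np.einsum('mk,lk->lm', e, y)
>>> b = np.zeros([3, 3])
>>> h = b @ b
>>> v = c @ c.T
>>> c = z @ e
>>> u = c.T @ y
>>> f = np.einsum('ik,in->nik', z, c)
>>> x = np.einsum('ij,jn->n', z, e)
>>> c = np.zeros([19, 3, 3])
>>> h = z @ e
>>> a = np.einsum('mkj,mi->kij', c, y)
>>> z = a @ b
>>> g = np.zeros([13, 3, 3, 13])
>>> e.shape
(5, 37)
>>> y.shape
(19, 37)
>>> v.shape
(5, 5)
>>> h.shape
(19, 37)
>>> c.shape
(19, 3, 3)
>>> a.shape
(3, 37, 3)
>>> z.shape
(3, 37, 3)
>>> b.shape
(3, 3)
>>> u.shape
(37, 37)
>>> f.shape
(37, 19, 5)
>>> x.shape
(37,)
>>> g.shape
(13, 3, 3, 13)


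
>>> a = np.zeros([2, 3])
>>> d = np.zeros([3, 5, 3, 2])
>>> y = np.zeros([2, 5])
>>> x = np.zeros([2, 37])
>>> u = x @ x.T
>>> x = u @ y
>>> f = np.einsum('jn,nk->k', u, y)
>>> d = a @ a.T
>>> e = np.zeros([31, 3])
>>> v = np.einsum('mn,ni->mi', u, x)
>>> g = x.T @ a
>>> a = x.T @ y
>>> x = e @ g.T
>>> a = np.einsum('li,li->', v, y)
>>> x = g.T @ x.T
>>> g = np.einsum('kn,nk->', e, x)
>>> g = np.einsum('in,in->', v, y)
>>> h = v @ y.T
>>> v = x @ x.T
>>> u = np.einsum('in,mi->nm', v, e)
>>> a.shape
()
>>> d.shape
(2, 2)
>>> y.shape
(2, 5)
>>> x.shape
(3, 31)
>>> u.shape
(3, 31)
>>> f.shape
(5,)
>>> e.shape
(31, 3)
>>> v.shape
(3, 3)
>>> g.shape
()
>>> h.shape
(2, 2)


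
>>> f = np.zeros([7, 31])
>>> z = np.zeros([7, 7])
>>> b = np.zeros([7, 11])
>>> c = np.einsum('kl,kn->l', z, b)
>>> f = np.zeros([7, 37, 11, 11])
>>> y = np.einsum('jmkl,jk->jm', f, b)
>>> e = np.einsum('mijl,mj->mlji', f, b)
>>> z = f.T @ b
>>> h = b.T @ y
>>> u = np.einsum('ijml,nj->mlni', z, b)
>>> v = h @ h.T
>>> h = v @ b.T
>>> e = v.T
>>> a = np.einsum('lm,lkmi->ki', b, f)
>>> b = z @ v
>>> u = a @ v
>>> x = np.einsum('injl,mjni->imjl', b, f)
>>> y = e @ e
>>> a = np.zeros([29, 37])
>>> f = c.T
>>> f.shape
(7,)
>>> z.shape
(11, 11, 37, 11)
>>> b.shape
(11, 11, 37, 11)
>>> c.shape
(7,)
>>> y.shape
(11, 11)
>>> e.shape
(11, 11)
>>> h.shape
(11, 7)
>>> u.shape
(37, 11)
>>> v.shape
(11, 11)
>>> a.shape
(29, 37)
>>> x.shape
(11, 7, 37, 11)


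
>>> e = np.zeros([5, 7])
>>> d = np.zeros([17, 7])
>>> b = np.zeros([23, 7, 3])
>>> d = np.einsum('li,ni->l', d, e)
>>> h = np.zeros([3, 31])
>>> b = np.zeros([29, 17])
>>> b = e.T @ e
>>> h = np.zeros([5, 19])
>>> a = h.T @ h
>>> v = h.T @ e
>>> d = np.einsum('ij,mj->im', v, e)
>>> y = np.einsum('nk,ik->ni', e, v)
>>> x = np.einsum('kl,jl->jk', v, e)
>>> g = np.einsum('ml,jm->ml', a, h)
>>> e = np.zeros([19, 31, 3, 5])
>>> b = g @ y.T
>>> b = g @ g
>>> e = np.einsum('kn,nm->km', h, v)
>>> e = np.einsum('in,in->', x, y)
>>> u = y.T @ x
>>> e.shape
()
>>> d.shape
(19, 5)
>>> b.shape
(19, 19)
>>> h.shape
(5, 19)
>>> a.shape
(19, 19)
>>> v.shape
(19, 7)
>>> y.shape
(5, 19)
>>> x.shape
(5, 19)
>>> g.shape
(19, 19)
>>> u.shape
(19, 19)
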